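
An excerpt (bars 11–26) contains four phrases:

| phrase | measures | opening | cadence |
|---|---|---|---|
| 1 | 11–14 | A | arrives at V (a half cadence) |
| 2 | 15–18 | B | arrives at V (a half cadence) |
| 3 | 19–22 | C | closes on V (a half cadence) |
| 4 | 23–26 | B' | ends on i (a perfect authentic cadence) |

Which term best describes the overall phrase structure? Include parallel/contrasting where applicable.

contrasting double period

Four phrases in two halves: the first half (measures 11–18) ends with a half cadence, the second (measures 19–26) with a perfect authentic cadence — a large antecedent–consequent pair, i.e. a double period.
Phrase 3 begins with different material from phrase 1, making it contrasting.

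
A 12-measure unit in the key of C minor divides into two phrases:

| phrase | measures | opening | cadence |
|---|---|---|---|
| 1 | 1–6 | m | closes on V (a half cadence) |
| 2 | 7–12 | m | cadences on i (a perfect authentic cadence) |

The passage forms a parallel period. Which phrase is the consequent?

phrase 2

The phrase ending with the weaker cadence (half cadence) is the antecedent; the one ending more conclusively (perfect authentic cadence) is the consequent. The consequent is phrase 2.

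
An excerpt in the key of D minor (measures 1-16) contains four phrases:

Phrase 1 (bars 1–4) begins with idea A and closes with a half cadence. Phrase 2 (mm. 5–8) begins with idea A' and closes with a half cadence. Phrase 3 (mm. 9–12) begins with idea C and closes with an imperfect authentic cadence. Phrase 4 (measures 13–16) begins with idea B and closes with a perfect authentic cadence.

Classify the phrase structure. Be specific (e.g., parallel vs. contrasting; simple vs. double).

contrasting double period

Four phrases in two halves: the first half (measures 1–8) ends with a half cadence, the second (measures 9–16) with a perfect authentic cadence — a large antecedent–consequent pair, i.e. a double period.
Phrase 3 begins with different material from phrase 1, making it contrasting.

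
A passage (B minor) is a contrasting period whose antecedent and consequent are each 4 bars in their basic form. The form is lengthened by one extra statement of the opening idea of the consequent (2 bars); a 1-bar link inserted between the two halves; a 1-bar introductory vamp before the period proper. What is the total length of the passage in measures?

12 measures

Basic contrasting period: 4 + 4 = 8 bars.
8 (basic form) + 2 (extra statement) + 1 (link) + 1 (introduction) = 12.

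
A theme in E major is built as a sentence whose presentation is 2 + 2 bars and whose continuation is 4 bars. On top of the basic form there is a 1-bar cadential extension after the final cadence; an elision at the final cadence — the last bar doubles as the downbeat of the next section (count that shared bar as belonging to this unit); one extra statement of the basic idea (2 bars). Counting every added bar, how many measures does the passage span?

Basic sentence: 2 + 2 + 4 = 8 bars.
8 (basic form) + 1 (cadential extension) + 2 (extra statement) = 11.
The elision shares a bar with the next section but does not change this unit's count.

11 measures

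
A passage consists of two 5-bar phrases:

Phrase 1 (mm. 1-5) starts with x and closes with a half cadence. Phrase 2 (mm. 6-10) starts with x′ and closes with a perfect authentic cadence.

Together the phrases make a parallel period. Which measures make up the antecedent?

The phrase ending with the weaker cadence (half cadence) is the antecedent; the one ending more conclusively (perfect authentic cadence) is the consequent. The antecedent is measures 1–5.

measures 1–5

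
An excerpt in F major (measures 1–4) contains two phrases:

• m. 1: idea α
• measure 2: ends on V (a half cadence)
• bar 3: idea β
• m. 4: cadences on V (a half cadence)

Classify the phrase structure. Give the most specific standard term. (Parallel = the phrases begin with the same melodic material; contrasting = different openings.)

The second phrase closes with a half cadence, which is not stronger than the first phrase's half cadence; without a weak→strong cadential pair there is no antecedent–consequent relationship, so this is a phrase group rather than a period.

phrase group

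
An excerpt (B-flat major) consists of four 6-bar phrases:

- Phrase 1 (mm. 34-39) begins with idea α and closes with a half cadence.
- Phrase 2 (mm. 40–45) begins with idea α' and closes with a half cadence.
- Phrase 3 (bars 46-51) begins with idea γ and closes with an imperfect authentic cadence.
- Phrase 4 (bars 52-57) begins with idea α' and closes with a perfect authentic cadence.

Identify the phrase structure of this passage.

Four phrases in two halves: the first half (mm. 34-45) ends with a half cadence, the second (mm. 46-57) with a perfect authentic cadence — a large antecedent–consequent pair, i.e. a double period.
Phrase 3 begins with different material from phrase 1, making it contrasting.

contrasting double period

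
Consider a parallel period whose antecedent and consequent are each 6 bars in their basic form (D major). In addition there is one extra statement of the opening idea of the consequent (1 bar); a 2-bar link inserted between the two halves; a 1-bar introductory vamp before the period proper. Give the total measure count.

16 measures

Basic parallel period: 6 + 6 = 12 bars.
12 (basic form) + 1 (extra statement) + 2 (link) + 1 (introduction) = 16.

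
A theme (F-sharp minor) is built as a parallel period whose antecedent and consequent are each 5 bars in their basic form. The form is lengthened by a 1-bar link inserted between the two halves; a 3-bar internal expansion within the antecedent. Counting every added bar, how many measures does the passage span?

14 measures

Basic parallel period: 5 + 5 = 10 bars.
10 (basic form) + 1 (link) + 3 (internal expansion) = 14.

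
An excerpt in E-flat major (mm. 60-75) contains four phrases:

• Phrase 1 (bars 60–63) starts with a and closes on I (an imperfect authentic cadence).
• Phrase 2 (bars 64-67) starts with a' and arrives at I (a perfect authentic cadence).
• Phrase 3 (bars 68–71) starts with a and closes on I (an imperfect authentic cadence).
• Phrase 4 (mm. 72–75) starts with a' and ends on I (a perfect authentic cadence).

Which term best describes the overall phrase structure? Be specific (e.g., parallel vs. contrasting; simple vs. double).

repeated period

The cadence pattern IAC–PAC–IAC–PAC is weak–strong twice, and phrases 3–4 restate phrases 1–2: a period heard twice, not a double period (which would end weakly at phrase 2).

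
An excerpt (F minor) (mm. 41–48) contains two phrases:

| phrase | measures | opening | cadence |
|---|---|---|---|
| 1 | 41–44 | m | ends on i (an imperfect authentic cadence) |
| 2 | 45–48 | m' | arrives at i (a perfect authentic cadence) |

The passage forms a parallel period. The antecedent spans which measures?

measures 41–44

The antecedent is the phrase ending with the weaker cadence (imperfect authentic cadence, phrase 1) and the consequent the one ending more conclusively (perfect authentic cadence, phrase 2); the antecedent is mm. 41–44.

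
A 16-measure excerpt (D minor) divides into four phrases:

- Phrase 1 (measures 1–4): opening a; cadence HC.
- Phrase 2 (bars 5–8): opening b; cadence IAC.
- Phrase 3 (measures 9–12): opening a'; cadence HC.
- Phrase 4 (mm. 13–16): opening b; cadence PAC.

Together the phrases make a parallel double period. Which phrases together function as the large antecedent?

In a double period the first pair of phrases (ending imperfect authentic cadence) is the large antecedent and the second pair (ending perfect authentic cadence) is the large consequent; the antecedent is phrases 1 and 2.

phrases 1 and 2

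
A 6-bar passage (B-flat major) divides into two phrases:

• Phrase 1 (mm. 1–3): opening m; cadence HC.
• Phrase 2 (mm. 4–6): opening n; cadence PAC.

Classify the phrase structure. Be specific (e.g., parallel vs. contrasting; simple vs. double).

contrasting period

Phrase 1 ends with a half cadence (weaker) and phrase 2 with a perfect authentic cadence (stronger): antecedent + consequent = a period.
The two phrases open with different material (m / n), so the period is contrasting.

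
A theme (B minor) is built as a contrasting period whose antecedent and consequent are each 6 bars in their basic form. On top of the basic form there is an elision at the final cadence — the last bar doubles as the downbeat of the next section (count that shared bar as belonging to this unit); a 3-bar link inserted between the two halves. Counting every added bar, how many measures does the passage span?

Basic contrasting period: 6 + 6 = 12 bars.
12 (basic form) + 3 (link) = 15.
The elision shares a bar with the next section but does not change this unit's count.

15 measures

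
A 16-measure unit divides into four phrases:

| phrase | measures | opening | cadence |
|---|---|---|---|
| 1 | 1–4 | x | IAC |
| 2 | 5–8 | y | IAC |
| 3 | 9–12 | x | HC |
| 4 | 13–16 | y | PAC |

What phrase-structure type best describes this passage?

Four phrases in two halves: the first half (mm. 1-8) ends with an imperfect authentic cadence, the second (mm. 9–16) with a perfect authentic cadence — a large antecedent–consequent pair, i.e. a double period.
Phrase 3 begins with the same material as phrase 1, making it parallel.

parallel double period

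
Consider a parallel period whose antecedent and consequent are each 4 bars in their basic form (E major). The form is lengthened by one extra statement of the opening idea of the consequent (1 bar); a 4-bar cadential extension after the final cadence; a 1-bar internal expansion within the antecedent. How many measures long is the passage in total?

14 measures

Basic parallel period: 4 + 4 = 8 bars.
8 (basic form) + 1 (extra statement) + 4 (cadential extension) + 1 (internal expansion) = 14.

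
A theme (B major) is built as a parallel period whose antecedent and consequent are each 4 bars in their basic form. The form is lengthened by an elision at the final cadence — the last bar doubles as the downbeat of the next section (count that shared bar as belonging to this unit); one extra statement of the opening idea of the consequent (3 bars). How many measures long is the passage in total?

11 measures

Basic parallel period: 4 + 4 = 8 bars.
8 (basic form) + 3 (extra statement) = 11.
The elision shares a bar with the next section but does not change this unit's count.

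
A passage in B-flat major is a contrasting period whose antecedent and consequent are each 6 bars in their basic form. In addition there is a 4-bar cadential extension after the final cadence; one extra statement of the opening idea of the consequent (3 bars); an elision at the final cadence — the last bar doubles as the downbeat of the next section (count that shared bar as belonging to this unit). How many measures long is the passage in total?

Basic contrasting period: 6 + 6 = 12 bars.
12 (basic form) + 4 (cadential extension) + 3 (extra statement) = 19.
The elision shares a bar with the next section but does not change this unit's count.

19 measures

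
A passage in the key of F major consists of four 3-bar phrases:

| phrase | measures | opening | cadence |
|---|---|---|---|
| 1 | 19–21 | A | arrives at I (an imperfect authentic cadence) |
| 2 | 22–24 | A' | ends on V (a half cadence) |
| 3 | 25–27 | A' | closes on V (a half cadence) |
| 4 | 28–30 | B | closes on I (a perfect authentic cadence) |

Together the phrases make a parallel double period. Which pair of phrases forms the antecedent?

In a double period the first pair of phrases (ending half cadence) is the large antecedent and the second pair (ending perfect authentic cadence) is the large consequent; the antecedent is phrases 1 and 2.

phrases 1 and 2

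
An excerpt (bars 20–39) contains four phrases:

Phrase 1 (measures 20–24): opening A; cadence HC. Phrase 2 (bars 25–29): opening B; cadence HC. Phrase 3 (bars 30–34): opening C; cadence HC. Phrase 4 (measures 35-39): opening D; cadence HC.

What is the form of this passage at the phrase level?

Phrase 4 ends with a half cadence, no stronger than phrase 2's half cadence, so the four phrases do not form a double period; nor do phrases 3–4 duplicate 1–2, so it is not a repeated period. With no phrase reaching a conclusive cadence, the passage is a phrase group.

phrase group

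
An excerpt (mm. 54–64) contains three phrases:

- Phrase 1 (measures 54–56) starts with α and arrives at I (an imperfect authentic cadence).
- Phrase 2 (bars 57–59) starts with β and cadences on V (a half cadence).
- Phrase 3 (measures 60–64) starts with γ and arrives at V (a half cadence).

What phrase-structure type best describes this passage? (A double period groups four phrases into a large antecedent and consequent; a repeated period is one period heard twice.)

The final phrase closes with a half cadence, which is not stronger than the preceding half cadence; the 3 phrases lack an overall antecedent–consequent design and so form a phrase group.

phrase group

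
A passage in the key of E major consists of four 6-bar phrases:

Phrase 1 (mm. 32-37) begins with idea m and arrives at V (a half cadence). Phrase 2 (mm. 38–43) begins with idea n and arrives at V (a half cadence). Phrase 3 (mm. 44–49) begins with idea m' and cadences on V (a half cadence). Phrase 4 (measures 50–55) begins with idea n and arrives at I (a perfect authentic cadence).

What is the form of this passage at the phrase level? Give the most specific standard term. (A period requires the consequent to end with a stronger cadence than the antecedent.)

parallel double period

Four phrases in two halves: the first half (mm. 32–43) ends with a half cadence, the second (mm. 44–55) with a perfect authentic cadence — a large antecedent–consequent pair, i.e. a double period.
Phrase 3 begins with the same material as phrase 1, making it parallel.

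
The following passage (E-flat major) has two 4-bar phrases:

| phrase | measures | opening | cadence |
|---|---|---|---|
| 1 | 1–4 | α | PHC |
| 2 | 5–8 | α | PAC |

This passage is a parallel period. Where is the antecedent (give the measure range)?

measures 1–4

The antecedent is the phrase ending with the weaker cadence (Phrygian half cadence, phrase 1) and the consequent the one ending more conclusively (perfect authentic cadence, phrase 2); the antecedent is mm. 1-4.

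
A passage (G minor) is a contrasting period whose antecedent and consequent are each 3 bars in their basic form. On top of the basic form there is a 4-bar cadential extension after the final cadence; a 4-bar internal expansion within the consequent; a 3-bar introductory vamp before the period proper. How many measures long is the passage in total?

17 measures

Basic contrasting period: 3 + 3 = 6 bars.
6 (basic form) + 4 (cadential extension) + 4 (internal expansion) + 3 (introduction) = 17.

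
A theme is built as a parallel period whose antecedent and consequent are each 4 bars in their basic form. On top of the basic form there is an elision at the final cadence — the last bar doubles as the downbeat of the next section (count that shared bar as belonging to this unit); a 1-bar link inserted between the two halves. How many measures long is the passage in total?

9 measures

Basic parallel period: 4 + 4 = 8 bars.
8 (basic form) + 1 (link) = 9.
The elision shares a bar with the next section but does not change this unit's count.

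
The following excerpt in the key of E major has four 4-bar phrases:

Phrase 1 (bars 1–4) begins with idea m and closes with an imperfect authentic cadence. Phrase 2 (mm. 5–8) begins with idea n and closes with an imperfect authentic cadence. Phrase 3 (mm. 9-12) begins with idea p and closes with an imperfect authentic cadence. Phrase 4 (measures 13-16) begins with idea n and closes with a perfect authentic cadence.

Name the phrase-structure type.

contrasting double period

Four phrases in two halves: the first half (bars 1-8) ends with an imperfect authentic cadence, the second (mm. 9–16) with a perfect authentic cadence — a large antecedent–consequent pair, i.e. a double period.
Phrase 3 begins with different material from phrase 1, making it contrasting.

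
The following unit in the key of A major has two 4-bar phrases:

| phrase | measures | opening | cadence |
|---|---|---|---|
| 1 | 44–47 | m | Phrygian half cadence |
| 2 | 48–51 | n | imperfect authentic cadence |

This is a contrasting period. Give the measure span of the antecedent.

measures 44–47

The phrase ending with the weaker cadence (Phrygian half cadence) is the antecedent; the one ending more conclusively (imperfect authentic cadence) is the consequent. The antecedent is measures 44–47.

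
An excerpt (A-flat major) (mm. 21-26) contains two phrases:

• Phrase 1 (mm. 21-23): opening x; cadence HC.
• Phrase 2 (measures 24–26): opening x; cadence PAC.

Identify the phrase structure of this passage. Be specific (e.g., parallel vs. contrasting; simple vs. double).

parallel period

Phrase 1 ends with a half cadence (weaker) and phrase 2 with a perfect authentic cadence (stronger): antecedent + consequent = a period.
The two phrases open with the same material (x / x), so the period is parallel.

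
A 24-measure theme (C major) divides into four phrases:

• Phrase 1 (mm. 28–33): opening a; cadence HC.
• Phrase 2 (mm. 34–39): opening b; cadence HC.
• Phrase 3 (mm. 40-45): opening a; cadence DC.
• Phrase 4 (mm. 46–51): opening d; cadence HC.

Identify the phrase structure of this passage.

phrase group

Phrase 4 ends with a half cadence, no stronger than phrase 2's half cadence, so the four phrases do not form a double period; nor do phrases 3–4 duplicate 1–2, so it is not a repeated period. With no phrase reaching a conclusive cadence, the passage is a phrase group.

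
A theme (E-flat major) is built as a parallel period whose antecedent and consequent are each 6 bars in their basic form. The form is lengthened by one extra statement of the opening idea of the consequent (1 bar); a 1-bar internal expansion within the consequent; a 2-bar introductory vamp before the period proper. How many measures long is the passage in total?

Basic parallel period: 6 + 6 = 12 bars.
12 (basic form) + 1 (extra statement) + 1 (internal expansion) + 2 (introduction) = 16.

16 measures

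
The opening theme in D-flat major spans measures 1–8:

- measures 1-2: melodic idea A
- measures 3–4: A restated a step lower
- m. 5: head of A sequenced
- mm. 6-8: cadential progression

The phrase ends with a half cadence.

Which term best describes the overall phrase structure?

sentence

Basic idea (measures 1–2) + its repetition (mm. 3–4) form the presentation; fragmentation and cadence (mm. 5–8) form the continuation — the 8-bar whole is a sentence.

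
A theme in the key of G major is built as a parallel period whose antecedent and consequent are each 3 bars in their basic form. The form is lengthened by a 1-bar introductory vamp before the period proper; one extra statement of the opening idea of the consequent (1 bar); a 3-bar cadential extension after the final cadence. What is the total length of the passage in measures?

Basic parallel period: 3 + 3 = 6 bars.
6 (basic form) + 1 (introduction) + 1 (extra statement) + 3 (cadential extension) = 11.

11 measures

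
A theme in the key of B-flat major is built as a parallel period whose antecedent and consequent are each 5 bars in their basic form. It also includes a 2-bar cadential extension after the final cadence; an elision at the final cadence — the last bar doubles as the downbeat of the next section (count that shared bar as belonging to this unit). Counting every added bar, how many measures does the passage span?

Basic parallel period: 5 + 5 = 10 bars.
10 (basic form) + 2 (cadential extension) = 12.
The elision shares a bar with the next section but does not change this unit's count.

12 measures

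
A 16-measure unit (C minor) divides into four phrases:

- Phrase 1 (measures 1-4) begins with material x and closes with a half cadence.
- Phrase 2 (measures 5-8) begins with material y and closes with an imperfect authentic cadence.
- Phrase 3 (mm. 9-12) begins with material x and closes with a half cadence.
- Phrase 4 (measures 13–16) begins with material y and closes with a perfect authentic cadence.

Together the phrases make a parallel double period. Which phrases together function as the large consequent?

phrases 3 and 4

In a double period the first pair of phrases (ending imperfect authentic cadence) is the large antecedent and the second pair (ending perfect authentic cadence) is the large consequent; the consequent is phrases 3 and 4.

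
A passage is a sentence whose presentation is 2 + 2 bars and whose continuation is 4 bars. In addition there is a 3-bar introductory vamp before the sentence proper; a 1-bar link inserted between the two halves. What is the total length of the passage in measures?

Basic sentence: 2 + 2 + 4 = 8 bars.
8 (basic form) + 3 (introduction) + 1 (link) = 12.

12 measures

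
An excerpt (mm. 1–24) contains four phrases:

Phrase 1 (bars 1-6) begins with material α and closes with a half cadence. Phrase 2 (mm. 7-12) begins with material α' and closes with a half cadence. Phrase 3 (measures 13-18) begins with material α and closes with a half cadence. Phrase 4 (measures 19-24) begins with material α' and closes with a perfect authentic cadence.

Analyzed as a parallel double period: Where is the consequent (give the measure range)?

measures 13–24

In a double period the four phrases pair into a large antecedent (phrases 1–2, ending half cadence) and a large consequent (phrases 3–4, ending perfect authentic cadence). The consequent spans bars 13-24.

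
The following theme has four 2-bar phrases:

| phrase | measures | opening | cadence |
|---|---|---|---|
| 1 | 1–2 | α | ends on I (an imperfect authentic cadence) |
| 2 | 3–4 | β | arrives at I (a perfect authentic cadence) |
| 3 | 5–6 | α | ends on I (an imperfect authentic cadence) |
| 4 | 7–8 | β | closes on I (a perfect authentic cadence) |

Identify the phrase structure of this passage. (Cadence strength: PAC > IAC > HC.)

The cadence pattern IAC–PAC–IAC–PAC is weak–strong twice, and phrases 3–4 restate phrases 1–2: a period heard twice, not a double period (which would end weakly at phrase 2).

repeated period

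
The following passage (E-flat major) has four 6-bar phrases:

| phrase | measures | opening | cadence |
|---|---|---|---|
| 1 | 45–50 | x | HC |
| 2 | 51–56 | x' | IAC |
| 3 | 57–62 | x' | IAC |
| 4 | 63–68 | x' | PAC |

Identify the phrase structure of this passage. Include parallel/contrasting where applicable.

parallel double period

Four phrases in two halves: the first half (mm. 45–56) ends with an imperfect authentic cadence, the second (bars 57–68) with a perfect authentic cadence — a large antecedent–consequent pair, i.e. a double period.
Phrase 3 begins with the same material as phrase 1, making it parallel.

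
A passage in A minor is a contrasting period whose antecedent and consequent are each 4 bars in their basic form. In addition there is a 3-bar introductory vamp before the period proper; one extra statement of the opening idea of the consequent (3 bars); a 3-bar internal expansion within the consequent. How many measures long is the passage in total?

Basic contrasting period: 4 + 4 = 8 bars.
8 (basic form) + 3 (introduction) + 3 (extra statement) + 3 (internal expansion) = 17.

17 measures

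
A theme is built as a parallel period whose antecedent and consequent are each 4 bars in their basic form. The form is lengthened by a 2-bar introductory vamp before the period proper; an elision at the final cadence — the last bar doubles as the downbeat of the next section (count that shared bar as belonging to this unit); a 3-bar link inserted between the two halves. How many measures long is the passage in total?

Basic parallel period: 4 + 4 = 8 bars.
8 (basic form) + 2 (introduction) + 3 (link) = 13.
The elision shares a bar with the next section but does not change this unit's count.

13 measures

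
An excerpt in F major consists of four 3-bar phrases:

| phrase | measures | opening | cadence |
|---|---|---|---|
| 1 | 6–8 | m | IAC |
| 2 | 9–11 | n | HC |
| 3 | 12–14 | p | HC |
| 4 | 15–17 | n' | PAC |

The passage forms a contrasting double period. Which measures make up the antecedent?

measures 6–11

In a double period the first pair of phrases (ending half cadence) is the large antecedent and the second pair (ending perfect authentic cadence) is the large consequent; the antecedent is measures 6–11.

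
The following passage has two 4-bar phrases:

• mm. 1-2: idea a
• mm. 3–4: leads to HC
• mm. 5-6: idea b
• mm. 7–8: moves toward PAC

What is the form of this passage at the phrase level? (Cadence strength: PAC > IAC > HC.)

contrasting period

Phrase 1 ends with a half cadence (weaker) and phrase 2 with a perfect authentic cadence (stronger): antecedent + consequent = a period.
The two phrases open with different material (a / b), so the period is contrasting.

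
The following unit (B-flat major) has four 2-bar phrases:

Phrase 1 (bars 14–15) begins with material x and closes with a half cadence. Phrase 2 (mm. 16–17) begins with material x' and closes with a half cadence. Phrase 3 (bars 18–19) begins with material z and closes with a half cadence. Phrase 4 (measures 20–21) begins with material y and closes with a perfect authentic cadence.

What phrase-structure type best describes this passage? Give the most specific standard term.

contrasting double period

Four phrases in two halves: the first half (bars 14-17) ends with a half cadence, the second (mm. 18–21) with a perfect authentic cadence — a large antecedent–consequent pair, i.e. a double period.
Phrase 3 begins with different material from phrase 1, making it contrasting.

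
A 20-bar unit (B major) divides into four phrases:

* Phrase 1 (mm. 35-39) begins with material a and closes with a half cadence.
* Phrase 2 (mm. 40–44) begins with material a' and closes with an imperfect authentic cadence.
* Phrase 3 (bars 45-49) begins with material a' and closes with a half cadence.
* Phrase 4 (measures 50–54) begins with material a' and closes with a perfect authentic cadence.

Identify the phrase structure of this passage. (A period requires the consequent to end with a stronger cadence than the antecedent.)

parallel double period

Four phrases in two halves: the first half (bars 35–44) ends with an imperfect authentic cadence, the second (mm. 45–54) with a perfect authentic cadence — a large antecedent–consequent pair, i.e. a double period.
Phrase 3 begins with the same material as phrase 1, making it parallel.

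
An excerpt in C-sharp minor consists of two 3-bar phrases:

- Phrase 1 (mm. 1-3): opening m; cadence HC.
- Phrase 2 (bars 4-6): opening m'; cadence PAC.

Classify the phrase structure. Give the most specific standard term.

parallel period

Phrase 1 ends with a half cadence (weaker) and phrase 2 with a perfect authentic cadence (stronger): antecedent + consequent = a period.
The two phrases open with the same material (m / m'), so the period is parallel.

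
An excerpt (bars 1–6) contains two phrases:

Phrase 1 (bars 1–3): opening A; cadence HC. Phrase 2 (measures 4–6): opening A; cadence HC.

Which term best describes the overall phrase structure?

repeated phrase

Both phrases have the same opening (A) and the same cadence (half cadence): the second is a restatement, not a consequent, so this is a repeated phrase rather than a period.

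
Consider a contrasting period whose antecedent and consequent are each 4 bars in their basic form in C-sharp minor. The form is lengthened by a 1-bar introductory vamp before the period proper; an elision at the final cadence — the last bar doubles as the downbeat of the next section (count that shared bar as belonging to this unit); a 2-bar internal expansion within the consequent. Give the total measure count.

11 measures

Basic contrasting period: 4 + 4 = 8 bars.
8 (basic form) + 1 (introduction) + 2 (internal expansion) = 11.
The elision shares a bar with the next section but does not change this unit's count.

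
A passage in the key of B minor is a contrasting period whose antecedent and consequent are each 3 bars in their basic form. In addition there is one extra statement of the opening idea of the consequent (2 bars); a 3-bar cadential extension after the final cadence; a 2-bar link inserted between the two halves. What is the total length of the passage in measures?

13 measures

Basic contrasting period: 3 + 3 = 6 bars.
6 (basic form) + 2 (extra statement) + 3 (cadential extension) + 2 (link) = 13.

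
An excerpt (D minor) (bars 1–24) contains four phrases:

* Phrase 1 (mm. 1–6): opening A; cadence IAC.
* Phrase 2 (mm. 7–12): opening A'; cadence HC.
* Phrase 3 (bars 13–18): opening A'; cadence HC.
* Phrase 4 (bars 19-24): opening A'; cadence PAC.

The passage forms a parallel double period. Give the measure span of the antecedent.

measures 1–12

In a double period the four phrases pair into a large antecedent (phrases 1–2, ending half cadence) and a large consequent (phrases 3–4, ending perfect authentic cadence). The antecedent spans mm. 1–12.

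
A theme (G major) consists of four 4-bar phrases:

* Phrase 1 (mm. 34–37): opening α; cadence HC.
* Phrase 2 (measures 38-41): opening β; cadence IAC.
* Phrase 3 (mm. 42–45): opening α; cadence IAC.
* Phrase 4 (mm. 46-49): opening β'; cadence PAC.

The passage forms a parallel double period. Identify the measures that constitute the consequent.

measures 42–49

In a double period the four phrases pair into a large antecedent (phrases 1–2, ending imperfect authentic cadence) and a large consequent (phrases 3–4, ending perfect authentic cadence). The consequent spans bars 42–49.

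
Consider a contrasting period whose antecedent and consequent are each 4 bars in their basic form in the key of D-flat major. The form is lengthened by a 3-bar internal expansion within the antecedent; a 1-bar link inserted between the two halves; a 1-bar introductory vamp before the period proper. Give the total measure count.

13 measures

Basic contrasting period: 4 + 4 = 8 bars.
8 (basic form) + 3 (internal expansion) + 1 (link) + 1 (introduction) = 13.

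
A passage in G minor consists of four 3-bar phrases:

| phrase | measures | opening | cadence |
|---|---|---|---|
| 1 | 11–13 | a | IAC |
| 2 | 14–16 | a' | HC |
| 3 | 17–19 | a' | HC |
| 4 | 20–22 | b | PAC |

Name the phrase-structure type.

Four phrases in two halves: the first half (measures 11-16) ends with a half cadence, the second (measures 17-22) with a perfect authentic cadence — a large antecedent–consequent pair, i.e. a double period.
Phrase 3 begins with the same material as phrase 1, making it parallel.

parallel double period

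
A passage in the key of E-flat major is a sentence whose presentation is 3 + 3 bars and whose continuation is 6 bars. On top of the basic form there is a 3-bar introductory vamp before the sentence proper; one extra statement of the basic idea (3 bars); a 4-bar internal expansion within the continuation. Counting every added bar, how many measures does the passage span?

22 measures

Basic sentence: 3 + 3 + 6 = 12 bars.
12 (basic form) + 3 (introduction) + 3 (extra statement) + 4 (internal expansion) = 22.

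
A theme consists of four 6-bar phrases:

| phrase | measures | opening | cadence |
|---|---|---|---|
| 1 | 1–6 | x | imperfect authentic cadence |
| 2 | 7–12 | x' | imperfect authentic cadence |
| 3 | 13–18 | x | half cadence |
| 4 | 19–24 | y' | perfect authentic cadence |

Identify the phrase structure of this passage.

parallel double period

Four phrases in two halves: the first half (mm. 1–12) ends with an imperfect authentic cadence, the second (measures 13–24) with a perfect authentic cadence — a large antecedent–consequent pair, i.e. a double period.
Phrase 3 begins with the same material as phrase 1, making it parallel.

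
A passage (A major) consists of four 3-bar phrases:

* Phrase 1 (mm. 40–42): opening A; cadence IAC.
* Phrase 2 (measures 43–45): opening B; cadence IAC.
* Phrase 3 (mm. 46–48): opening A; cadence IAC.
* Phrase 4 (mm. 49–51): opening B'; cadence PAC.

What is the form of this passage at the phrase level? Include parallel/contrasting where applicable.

Four phrases in two halves: the first half (mm. 40-45) ends with an imperfect authentic cadence, the second (bars 46–51) with a perfect authentic cadence — a large antecedent–consequent pair, i.e. a double period.
Phrase 3 begins with the same material as phrase 1, making it parallel.

parallel double period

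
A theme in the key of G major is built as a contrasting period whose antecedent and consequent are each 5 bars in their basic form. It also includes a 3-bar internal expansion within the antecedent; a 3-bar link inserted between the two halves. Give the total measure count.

Basic contrasting period: 5 + 5 = 10 bars.
10 (basic form) + 3 (internal expansion) + 3 (link) = 16.

16 measures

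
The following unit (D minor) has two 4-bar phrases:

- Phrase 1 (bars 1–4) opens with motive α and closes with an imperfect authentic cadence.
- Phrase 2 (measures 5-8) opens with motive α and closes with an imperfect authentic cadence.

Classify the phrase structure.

repeated phrase

Both phrases have the same opening (α) and the same cadence (imperfect authentic cadence): the second is a restatement, not a consequent, so this is a repeated phrase rather than a period.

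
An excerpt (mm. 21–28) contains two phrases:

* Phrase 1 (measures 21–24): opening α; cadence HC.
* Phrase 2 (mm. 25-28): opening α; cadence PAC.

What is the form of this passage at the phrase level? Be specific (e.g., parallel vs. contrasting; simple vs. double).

Phrase 1 ends with a half cadence (weaker) and phrase 2 with a perfect authentic cadence (stronger): antecedent + consequent = a period.
The two phrases open with the same material (α / α), so the period is parallel.

parallel period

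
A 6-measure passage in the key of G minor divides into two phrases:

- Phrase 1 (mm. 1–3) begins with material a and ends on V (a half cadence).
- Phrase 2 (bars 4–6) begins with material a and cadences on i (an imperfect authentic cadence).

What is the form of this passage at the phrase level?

Phrase 1 ends with a half cadence (weaker) and phrase 2 with an imperfect authentic cadence (stronger): antecedent + consequent = a period.
The two phrases open with the same material (a / a), so the period is parallel.

parallel period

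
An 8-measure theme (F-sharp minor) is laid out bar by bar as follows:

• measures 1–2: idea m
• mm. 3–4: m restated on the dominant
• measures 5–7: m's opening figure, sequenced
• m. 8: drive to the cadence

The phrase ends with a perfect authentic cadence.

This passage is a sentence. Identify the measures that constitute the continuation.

measures 5–8

After the presentation (mm. 1-4), the continuation covers the fragmentation through the cadence: mm. 5-8.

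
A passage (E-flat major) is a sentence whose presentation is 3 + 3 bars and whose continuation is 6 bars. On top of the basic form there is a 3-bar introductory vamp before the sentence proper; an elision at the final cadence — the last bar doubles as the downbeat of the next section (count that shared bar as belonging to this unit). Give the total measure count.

Basic sentence: 3 + 3 + 6 = 12 bars.
12 (basic form) + 3 (introduction) = 15.
The elision shares a bar with the next section but does not change this unit's count.

15 measures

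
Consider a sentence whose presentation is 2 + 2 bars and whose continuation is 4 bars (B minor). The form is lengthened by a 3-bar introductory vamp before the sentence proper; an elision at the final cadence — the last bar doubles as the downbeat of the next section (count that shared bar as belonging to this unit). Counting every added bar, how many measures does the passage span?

11 measures

Basic sentence: 2 + 2 + 4 = 8 bars.
8 (basic form) + 3 (introduction) = 11.
The elision shares a bar with the next section but does not change this unit's count.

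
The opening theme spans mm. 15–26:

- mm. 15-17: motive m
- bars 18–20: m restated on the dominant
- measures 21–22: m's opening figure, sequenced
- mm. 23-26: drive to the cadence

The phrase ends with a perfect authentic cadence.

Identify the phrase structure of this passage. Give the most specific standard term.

Basic idea (mm. 15–17) + its repetition (mm. 18–20) form the presentation; fragmentation and cadence (mm. 21–26) form the continuation — the 12-bar whole is a sentence.

sentence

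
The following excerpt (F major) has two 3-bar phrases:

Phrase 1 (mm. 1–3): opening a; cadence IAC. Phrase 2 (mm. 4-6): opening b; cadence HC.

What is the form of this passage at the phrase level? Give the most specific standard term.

phrase group

The second phrase closes with a half cadence, which is not stronger than the first phrase's imperfect authentic cadence; without a weak→strong cadential pair there is no antecedent–consequent relationship, so this is a phrase group rather than a period.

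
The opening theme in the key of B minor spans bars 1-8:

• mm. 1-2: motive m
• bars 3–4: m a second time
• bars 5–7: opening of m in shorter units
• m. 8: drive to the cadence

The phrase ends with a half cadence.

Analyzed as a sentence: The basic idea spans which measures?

The presentation of a sentence is the basic idea (measures 1–2) plus its repetition (mm. 3-4); the basic idea is therefore measures 1–2.

measures 1–2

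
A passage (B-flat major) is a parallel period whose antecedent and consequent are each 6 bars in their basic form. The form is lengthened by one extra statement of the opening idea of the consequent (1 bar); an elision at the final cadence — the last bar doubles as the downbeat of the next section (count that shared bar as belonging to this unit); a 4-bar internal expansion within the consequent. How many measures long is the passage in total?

17 measures

Basic parallel period: 6 + 6 = 12 bars.
12 (basic form) + 1 (extra statement) + 4 (internal expansion) = 17.
The elision shares a bar with the next section but does not change this unit's count.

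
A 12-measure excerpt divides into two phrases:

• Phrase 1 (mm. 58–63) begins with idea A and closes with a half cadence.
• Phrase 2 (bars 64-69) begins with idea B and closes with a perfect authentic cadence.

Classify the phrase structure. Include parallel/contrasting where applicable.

contrasting period

Phrase 1 ends with a half cadence (weaker) and phrase 2 with a perfect authentic cadence (stronger): antecedent + consequent = a period.
The two phrases open with different material (A / B), so the period is contrasting.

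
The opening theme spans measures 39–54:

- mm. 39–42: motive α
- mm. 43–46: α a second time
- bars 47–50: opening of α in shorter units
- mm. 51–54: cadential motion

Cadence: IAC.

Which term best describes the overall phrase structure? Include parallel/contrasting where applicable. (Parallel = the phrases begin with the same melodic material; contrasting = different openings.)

Basic idea (bars 39–42) + its repetition (measures 43–46) form the presentation; fragmentation and cadence (bars 47–54) form the continuation — the 16-bar whole is a sentence.

sentence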